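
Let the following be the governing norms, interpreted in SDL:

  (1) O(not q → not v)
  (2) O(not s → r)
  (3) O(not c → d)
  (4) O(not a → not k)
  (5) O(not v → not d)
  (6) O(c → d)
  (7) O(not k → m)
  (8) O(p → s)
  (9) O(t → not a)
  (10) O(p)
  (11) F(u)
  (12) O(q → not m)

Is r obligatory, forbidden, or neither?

Premise 2 is O(not s → r), but O(not s) is not derivable from the premises, so it does not yield O(r).
No premise or chain of K-axiom applications forces O(r), and none forces O(not r). So r is neither obligatory nor forbidden under these norms.

Neither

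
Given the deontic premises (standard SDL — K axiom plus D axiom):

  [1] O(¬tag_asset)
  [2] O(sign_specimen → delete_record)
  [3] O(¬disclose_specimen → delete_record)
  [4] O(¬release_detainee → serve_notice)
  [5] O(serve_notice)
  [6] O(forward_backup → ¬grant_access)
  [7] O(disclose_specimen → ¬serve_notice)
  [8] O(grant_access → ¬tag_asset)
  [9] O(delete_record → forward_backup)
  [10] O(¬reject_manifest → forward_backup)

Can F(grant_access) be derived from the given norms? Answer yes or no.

From premise 5 we have O(serve_notice).
Premise 7, O(disclose_specimen → ¬serve_notice), contraposes to O(serve_notice → ¬disclose_specimen); with O(serve_notice) we get O(¬disclose_specimen).
Applying K to premise 3 (O(¬disclose_specimen → delete_record)) and O(¬disclose_specimen) yields O(delete_record).
Premise 9 is O(delete_record → forward_backup); since O(delete_record), deontic closure gives O(forward_backup).
From O(forward_backup) and premise 6, O(forward_backup → ¬grant_access), we obtain O(¬grant_access).
Premises 1, 2, 4, 8, 10 do not contribute to this derivation.
So O(¬grant_access) holds, i.e. F(grant_access). The claim follows.

Yes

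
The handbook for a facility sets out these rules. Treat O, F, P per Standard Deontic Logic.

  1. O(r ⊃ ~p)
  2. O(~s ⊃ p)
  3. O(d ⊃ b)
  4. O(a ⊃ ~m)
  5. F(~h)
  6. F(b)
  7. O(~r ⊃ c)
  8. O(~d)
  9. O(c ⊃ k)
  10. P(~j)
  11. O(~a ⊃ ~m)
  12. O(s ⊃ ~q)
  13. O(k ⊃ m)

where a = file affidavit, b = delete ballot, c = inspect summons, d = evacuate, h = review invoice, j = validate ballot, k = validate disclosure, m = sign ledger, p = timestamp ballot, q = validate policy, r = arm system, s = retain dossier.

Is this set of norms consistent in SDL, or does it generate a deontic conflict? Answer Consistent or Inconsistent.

Consistent

Premise 3 is O(d ⊃ b), but O(d) is not derivable from the premises, so it does not yield O(b).
So O(b) is not derivable, and the apparent clash with O(~b) does not arise.
A world satisfying every obligation exists (e.g. a=false, b=false, c=false, d=false, h=true, j=false, k=false, m=false, p=false, q=false, r=true, s=true); no atom is both obligatory and forbidden, so the set is consistent.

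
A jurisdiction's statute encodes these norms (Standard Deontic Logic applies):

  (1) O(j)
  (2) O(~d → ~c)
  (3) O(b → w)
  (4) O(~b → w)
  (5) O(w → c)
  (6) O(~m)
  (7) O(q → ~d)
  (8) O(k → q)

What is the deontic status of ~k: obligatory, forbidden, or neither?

Obligatory

Premises 4 and 3 cover both cases: O(~b → w) and O(b → w). Since ~b ∨ b is a tautology, O(w) follows.
With premise 5, O(w → c), the K-axiom yields O(c).
Premise 2 is O(~d → ~c); contrapositively O(c → d). Since O(c) holds, K gives O(d).
The contrapositive of premise 7 (O(q → ~d)) is O(d → ~q), and O(d) is already established, so O(~q).
The contrapositive of premise 8 (O(k → q)) is O(~q → ~k), and O(~q) is already established, so O(~k).
Premises 1, 6 do not contribute to this derivation.
Hence ~k is obligatory.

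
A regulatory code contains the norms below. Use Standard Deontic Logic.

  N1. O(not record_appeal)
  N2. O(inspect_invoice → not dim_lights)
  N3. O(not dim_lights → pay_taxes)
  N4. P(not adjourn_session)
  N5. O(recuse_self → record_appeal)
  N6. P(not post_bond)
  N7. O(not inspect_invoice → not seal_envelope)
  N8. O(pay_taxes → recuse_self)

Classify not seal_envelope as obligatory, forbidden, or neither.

Premise 1 gives O(not record_appeal).
Premise 5, O(recuse_self → record_appeal), contraposes to O(not record_appeal → not recuse_self); with O(not record_appeal) we get O(not recuse_self).
Premise 8, O(pay_taxes → recuse_self), contraposes to O(not recuse_self → not pay_taxes); with O(not recuse_self) we get O(not pay_taxes).
Premise 3 is O(not dim_lights → pay_taxes); contrapositively O(not pay_taxes → dim_lights). Since O(not pay_taxes) holds, K gives O(dim_lights).
The contrapositive of premise 2 (O(inspect_invoice → not dim_lights)) is O(dim_lights → not inspect_invoice), and O(dim_lights) is already established, so O(not inspect_invoice).
With premise 7, O(not inspect_invoice → not seal_envelope), the K-axiom yields O(not seal_envelope).
Premises 4, 6 do not contribute to this derivation.
Hence not seal_envelope is obligatory.

Obligatory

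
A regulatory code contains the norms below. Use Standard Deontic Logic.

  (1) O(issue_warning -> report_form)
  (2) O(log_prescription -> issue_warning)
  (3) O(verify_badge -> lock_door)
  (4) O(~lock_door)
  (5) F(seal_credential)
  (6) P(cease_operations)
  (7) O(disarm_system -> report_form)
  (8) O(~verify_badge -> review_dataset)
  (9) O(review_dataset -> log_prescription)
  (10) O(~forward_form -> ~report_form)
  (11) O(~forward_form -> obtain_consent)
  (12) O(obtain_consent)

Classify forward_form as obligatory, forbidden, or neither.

Obligatory

Premise 4 states O(~lock_door) outright.
Premise 3, O(verify_badge -> lock_door), contraposes to O(~lock_door -> ~verify_badge); with O(~lock_door) we get O(~verify_badge).
With premise 8, O(~verify_badge -> review_dataset), the K-axiom yields O(review_dataset).
With premise 9, O(review_dataset -> log_prescription), the K-axiom yields O(log_prescription).
Premise 2 is O(log_prescription -> issue_warning); since O(log_prescription), deontic closure gives O(issue_warning).
From O(issue_warning) and premise 1, O(issue_warning -> report_form), we obtain O(report_form).
Premise 10 is O(~forward_form -> ~report_form); contrapositively O(report_form -> forward_form). Since O(report_form) holds, K gives O(forward_form).
Premises 5, 6, 7, 11, 12 do not contribute to this derivation.
Hence forward_form is obligatory.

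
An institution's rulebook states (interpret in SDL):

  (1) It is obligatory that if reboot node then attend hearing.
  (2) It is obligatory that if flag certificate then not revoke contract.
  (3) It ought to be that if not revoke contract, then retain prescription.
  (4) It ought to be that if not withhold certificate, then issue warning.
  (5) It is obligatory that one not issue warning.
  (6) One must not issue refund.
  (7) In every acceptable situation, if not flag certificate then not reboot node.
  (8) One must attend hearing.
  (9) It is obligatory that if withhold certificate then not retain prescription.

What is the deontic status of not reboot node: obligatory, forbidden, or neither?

From premise 5 we have O(¬issue_warning).
The contrapositive of premise 4 (O(¬withhold_certificate → issue_warning)) is O(¬issue_warning → withhold_certificate), and O(¬issue_warning) is already established, so O(withhold_certificate).
Applying K to premise 9 (O(withhold_certificate → ¬retain_prescription)) and O(withhold_certificate) yields O(¬retain_prescription).
Premise 3 is O(¬revoke_contract → retain_prescription); contrapositively O(¬retain_prescription → revoke_contract). Since O(¬retain_prescription) holds, K gives O(revoke_contract).
Premise 2 is O(flag_certificate → ¬revoke_contract); contrapositively O(revoke_contract → ¬flag_certificate). Since O(revoke_contract) holds, K gives O(¬flag_certificate).
From O(¬flag_certificate) and premise 7, O(¬flag_certificate → ¬reboot_node), we obtain O(¬reboot_node).
Premises 1, 6, 8 do not contribute to this derivation.
Hence ¬reboot_node is obligatory.

Obligatory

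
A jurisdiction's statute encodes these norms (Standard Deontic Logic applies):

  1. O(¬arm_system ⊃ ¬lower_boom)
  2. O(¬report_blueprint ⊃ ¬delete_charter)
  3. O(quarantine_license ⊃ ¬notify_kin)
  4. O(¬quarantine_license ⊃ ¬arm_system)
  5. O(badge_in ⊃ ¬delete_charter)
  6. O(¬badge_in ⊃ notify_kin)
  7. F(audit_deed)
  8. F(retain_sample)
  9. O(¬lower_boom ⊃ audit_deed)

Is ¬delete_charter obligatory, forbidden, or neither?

Premise 7, F(audit_deed), is equivalent to O(¬audit_deed).
Premise 9 is O(¬lower_boom ⊃ audit_deed); contrapositively O(¬audit_deed ⊃ lower_boom). Since O(¬audit_deed) holds, K gives O(lower_boom).
Premise 1 is O(¬arm_system ⊃ ¬lower_boom); contrapositively O(lower_boom ⊃ arm_system). Since O(lower_boom) holds, K gives O(arm_system).
Premise 4, O(¬quarantine_license ⊃ ¬arm_system), contraposes to O(arm_system ⊃ quarantine_license); with O(arm_system) we get O(quarantine_license).
From O(quarantine_license) and premise 3, O(quarantine_license ⊃ ¬notify_kin), we obtain O(¬notify_kin).
Premise 6, O(¬badge_in ⊃ notify_kin), contraposes to O(¬notify_kin ⊃ badge_in); with O(¬notify_kin) we get O(badge_in).
With premise 5, O(badge_in ⊃ ¬delete_charter), the K-axiom yields O(¬delete_charter).
Premises 2, 8 do not contribute to this derivation.
Hence ¬delete_charter is obligatory.

Obligatory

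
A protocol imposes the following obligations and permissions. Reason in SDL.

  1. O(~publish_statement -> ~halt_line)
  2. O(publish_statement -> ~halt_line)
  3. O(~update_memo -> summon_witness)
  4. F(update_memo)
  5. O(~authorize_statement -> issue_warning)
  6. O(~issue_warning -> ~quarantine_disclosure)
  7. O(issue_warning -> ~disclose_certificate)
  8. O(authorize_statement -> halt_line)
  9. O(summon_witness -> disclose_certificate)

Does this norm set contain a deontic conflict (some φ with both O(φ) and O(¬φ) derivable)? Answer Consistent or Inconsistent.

By case analysis on publish_statement: premise 2 gives O(publish_statement -> ~halt_line) and premise 1 gives O(~publish_statement -> ~halt_line), so O(~halt_line) either way.
Premise 8, O(authorize_statement -> halt_line), contraposes to O(~halt_line -> ~authorize_statement); with O(~halt_line) we get O(~authorize_statement).
Premise 5 is O(~authorize_statement -> issue_warning); since O(~authorize_statement), deontic closure gives O(issue_warning).
Premise 7 is O(issue_warning -> ~disclose_certificate); since O(issue_warning), deontic closure gives O(~disclose_certificate).
The contrapositive of premise 9 (O(summon_witness -> disclose_certificate)) is O(~disclose_certificate -> ~summon_witness), and O(~disclose_certificate) is already established, so O(~summon_witness).
Premise 3, O(~update_memo -> summon_witness), contraposes to O(~summon_witness -> update_memo); with O(~summon_witness) we get O(update_memo).
Yet premise 4 is F(update_memo), i.e. O(~update_memo).
We now have both O(update_memo) and O(~update_memo) — update_memo is simultaneously obligatory and forbidden, violating the D-axiom.

Inconsistent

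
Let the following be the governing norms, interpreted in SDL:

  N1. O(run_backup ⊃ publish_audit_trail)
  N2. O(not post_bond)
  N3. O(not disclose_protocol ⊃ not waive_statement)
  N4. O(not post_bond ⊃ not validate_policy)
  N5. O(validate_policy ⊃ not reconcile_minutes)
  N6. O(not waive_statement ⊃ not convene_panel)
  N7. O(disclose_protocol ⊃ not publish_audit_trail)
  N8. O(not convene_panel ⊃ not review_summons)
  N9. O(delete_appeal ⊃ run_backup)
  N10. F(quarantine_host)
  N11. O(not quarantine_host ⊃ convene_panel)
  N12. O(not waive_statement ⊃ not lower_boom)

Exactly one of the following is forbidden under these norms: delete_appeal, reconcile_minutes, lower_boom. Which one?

delete_appeal

F(quarantine_host) at premise 10 means O(not quarantine_host).
With premise 11, O(not quarantine_host ⊃ convene_panel), the K-axiom yields O(convene_panel).
The contrapositive of premise 6 (O(not waive_statement ⊃ not convene_panel)) is O(convene_panel ⊃ waive_statement), and O(convene_panel) is already established, so O(waive_statement).
Premise 3, O(not disclose_protocol ⊃ not waive_statement), contraposes to O(waive_statement ⊃ disclose_protocol); with O(waive_statement) we get O(disclose_protocol).
Applying K to premise 7 (O(disclose_protocol ⊃ not publish_audit_trail)) and O(disclose_protocol) yields O(not publish_audit_trail).
The contrapositive of premise 1 (O(run_backup ⊃ publish_audit_trail)) is O(not publish_audit_trail ⊃ not run_backup), and O(not publish_audit_trail) is already established, so O(not run_backup).
The contrapositive of premise 9 (O(delete_appeal ⊃ run_backup)) is O(not run_backup ⊃ not delete_appeal), and O(not run_backup) is already established, so O(not delete_appeal).
So O(not delete_appeal) holds, i.e. delete_appeal is forbidden. None of the other listed options is forbidden under the premises.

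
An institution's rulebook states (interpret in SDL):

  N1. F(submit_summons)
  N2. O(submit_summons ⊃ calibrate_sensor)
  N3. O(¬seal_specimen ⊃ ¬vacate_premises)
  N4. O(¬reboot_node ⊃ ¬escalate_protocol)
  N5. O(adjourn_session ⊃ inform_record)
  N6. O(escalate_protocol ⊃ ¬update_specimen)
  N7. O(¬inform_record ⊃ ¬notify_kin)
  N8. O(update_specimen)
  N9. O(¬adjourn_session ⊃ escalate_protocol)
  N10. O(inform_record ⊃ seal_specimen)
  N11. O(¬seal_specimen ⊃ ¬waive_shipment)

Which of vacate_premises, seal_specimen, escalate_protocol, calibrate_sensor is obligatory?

From premise 8 we have O(update_specimen).
Premise 6 is O(escalate_protocol ⊃ ¬update_specimen); contrapositively O(update_specimen ⊃ ¬escalate_protocol). Since O(update_specimen) holds, K gives O(¬escalate_protocol).
Premise 9, O(¬adjourn_session ⊃ escalate_protocol), contraposes to O(¬escalate_protocol ⊃ adjourn_session); with O(¬escalate_protocol) we get O(adjourn_session).
Applying K to premise 5 (O(adjourn_session ⊃ inform_record)) and O(adjourn_session) yields O(inform_record).
Premise 10 is O(inform_record ⊃ seal_specimen); since O(inform_record), deontic closure gives O(seal_specimen).
So O(seal_specimen) holds — seal_specimen is obligatory. None of the other listed options is made obligatory by any chain of premises.

seal_specimen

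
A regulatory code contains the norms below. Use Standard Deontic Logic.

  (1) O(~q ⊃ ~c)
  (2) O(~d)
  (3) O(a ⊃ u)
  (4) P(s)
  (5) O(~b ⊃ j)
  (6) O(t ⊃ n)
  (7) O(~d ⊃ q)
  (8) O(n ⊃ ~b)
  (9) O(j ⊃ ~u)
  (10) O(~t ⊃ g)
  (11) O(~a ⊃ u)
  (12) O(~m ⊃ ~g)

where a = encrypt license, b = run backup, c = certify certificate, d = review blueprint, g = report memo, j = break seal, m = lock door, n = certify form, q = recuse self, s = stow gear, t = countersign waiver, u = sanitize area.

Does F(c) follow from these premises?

No

Premise 1 is O(~q ⊃ ~c), but O(~q) is not derivable from the premises, so it does not yield O(~c).
No other premise forces O(~c). An ideal world satisfying every premise can still have c true, so F(c) is not derivable.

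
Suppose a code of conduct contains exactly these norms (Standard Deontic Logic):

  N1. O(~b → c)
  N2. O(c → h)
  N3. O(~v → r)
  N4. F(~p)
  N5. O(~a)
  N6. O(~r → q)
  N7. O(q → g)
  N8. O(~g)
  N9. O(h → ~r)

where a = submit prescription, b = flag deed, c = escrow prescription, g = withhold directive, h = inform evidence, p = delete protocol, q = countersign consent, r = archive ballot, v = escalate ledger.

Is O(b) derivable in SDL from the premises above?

Premise 8 states O(~g) outright.
The contrapositive of premise 7 (O(q → g)) is O(~g → ~q), and O(~g) is already established, so O(~q).
Premise 6 is O(~r → q); contrapositively O(~q → r). Since O(~q) holds, K gives O(r).
The contrapositive of premise 9 (O(h → ~r)) is O(r → ~h), and O(r) is already established, so O(~h).
Premise 2 is O(c → h); contrapositively O(~h → ~c). Since O(~h) holds, K gives O(~c).
The contrapositive of premise 1 (O(~b → c)) is O(~c → b), and O(~c) is already established, so O(b).
Premises 3, 4, 5 do not contribute to this derivation.
So O(b) follows.

Yes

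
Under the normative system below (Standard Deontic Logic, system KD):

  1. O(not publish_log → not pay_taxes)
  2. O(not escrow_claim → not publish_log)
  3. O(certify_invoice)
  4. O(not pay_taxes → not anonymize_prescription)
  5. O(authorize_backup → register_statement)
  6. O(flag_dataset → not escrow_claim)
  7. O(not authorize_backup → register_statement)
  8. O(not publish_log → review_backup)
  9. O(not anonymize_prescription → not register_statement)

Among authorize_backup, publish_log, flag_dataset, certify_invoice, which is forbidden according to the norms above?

flag_dataset

Premises 7 and 5 cover both cases: O(not authorize_backup → register_statement) and O(authorize_backup → register_statement). Since not authorize_backup ∨ authorize_backup is a tautology, O(register_statement) follows.
Premise 9 is O(not anonymize_prescription → not register_statement); contrapositively O(register_statement → anonymize_prescription). Since O(register_statement) holds, K gives O(anonymize_prescription).
The contrapositive of premise 4 (O(not pay_taxes → not anonymize_prescription)) is O(anonymize_prescription → pay_taxes), and O(anonymize_prescription) is already established, so O(pay_taxes).
Premise 1 is O(not publish_log → not pay_taxes); contrapositively O(pay_taxes → publish_log). Since O(pay_taxes) holds, K gives O(publish_log).
Premise 2 is O(not escrow_claim → not publish_log); contrapositively O(publish_log → escrow_claim). Since O(publish_log) holds, K gives O(escrow_claim).
The contrapositive of premise 6 (O(flag_dataset → not escrow_claim)) is O(escrow_claim → not flag_dataset), and O(escrow_claim) is already established, so O(not flag_dataset).
So O(not flag_dataset) holds, i.e. flag_dataset is forbidden. None of the other listed options is forbidden under the premises.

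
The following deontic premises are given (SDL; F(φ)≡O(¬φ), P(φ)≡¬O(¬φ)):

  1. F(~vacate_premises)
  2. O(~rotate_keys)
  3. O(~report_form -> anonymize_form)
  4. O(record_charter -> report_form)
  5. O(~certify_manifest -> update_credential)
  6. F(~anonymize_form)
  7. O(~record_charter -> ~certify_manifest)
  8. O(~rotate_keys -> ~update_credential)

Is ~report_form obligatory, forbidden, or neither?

From premise 2 we have O(~rotate_keys).
Premise 8 is O(~rotate_keys -> ~update_credential); since O(~rotate_keys), deontic closure gives O(~update_credential).
The contrapositive of premise 5 (O(~certify_manifest -> update_credential)) is O(~update_credential -> certify_manifest), and O(~update_credential) is already established, so O(certify_manifest).
Premise 7 is O(~record_charter -> ~certify_manifest); contrapositively O(certify_manifest -> record_charter). Since O(certify_manifest) holds, K gives O(record_charter).
From O(record_charter) and premise 4, O(record_charter -> report_form), we obtain O(report_form).
Premises 1, 3, 6 do not contribute to this derivation.
Thus O(report_form), which is F(~report_form): ~report_form is forbidden.

Forbidden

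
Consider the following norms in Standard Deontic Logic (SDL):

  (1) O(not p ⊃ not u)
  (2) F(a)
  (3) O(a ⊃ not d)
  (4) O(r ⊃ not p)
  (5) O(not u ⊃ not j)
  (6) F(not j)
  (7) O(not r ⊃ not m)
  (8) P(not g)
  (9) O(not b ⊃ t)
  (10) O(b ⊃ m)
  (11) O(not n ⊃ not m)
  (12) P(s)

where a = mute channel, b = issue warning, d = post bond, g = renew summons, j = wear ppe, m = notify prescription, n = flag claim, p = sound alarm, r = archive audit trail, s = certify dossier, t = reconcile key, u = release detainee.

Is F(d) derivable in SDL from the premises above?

No

Premise 3 is O(a ⊃ not d), but O(a) is not derivable from the premises, so it does not yield O(not d).
No other premise forces O(not d). An ideal world satisfying every premise can still have d true, so F(d) is not derivable.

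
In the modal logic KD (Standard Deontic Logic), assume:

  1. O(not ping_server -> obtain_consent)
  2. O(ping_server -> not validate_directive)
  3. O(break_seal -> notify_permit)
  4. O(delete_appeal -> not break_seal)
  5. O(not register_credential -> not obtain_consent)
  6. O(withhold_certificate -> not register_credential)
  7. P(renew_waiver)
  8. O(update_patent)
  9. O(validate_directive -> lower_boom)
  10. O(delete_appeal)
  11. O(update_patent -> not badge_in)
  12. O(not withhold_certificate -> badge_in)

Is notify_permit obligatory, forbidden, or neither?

Neither

Premise 3 is O(break_seal -> notify_permit), but O(break_seal) is not derivable from the premises, so it does not yield O(notify_permit).
No premise or chain of K-axiom applications forces O(notify_permit), and none forces O(not notify_permit). So notify_permit is neither obligatory nor forbidden under these norms.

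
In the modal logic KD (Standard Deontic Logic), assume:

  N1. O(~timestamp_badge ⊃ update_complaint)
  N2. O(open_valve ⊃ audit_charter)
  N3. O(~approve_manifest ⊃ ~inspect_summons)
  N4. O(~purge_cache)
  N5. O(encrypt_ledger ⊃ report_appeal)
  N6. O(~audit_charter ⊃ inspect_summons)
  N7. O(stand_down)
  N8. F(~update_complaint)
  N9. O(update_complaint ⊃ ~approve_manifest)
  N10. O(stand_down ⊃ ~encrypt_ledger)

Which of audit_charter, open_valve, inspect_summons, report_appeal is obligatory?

audit_charter

F(~update_complaint) at premise 8 means O(update_complaint).
From O(update_complaint) and premise 9, O(update_complaint ⊃ ~approve_manifest), we obtain O(~approve_manifest).
From O(~approve_manifest) and premise 3, O(~approve_manifest ⊃ ~inspect_summons), we obtain O(~inspect_summons).
Premise 6 is O(~audit_charter ⊃ inspect_summons); contrapositively O(~inspect_summons ⊃ audit_charter). Since O(~inspect_summons) holds, K gives O(audit_charter).
So O(audit_charter) holds — audit_charter is obligatory. None of the other listed options is made obligatory by any chain of premises.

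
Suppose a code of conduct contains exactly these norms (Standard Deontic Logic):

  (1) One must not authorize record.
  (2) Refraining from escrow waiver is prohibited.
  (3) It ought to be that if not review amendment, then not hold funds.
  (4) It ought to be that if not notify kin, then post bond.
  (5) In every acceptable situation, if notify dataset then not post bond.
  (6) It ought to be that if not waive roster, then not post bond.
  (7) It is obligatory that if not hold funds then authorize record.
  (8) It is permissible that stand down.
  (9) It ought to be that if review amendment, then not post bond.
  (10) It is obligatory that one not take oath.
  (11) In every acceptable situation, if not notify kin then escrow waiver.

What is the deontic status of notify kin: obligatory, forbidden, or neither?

F(authorize_record) at premise 1 means O(¬authorize_record).
Premise 7, O(¬hold_funds → authorize_record), contraposes to O(¬authorize_record → hold_funds); with O(¬authorize_record) we get O(hold_funds).
Premise 3, O(¬review_amendment → ¬hold_funds), contraposes to O(hold_funds → review_amendment); with O(hold_funds) we get O(review_amendment).
Premise 9 is O(review_amendment → ¬post_bond); since O(review_amendment), deontic closure gives O(¬post_bond).
The contrapositive of premise 4 (O(¬notify_kin → post_bond)) is O(¬post_bond → notify_kin), and O(¬post_bond) is already established, so O(notify_kin).
Premises 2, 5, 6, 8, 10, 11 do not contribute to this derivation.
Hence notify_kin is obligatory.

Obligatory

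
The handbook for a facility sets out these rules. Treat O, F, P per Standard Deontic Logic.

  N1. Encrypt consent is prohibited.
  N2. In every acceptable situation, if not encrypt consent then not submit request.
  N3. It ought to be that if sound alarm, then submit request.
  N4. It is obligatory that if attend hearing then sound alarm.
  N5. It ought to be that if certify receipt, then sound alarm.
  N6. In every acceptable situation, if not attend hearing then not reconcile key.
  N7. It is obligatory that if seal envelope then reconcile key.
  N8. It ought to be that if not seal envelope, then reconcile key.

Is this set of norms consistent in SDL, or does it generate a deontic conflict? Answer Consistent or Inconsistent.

Inconsistent

Premises 7 and 8 cover both cases: O(seal_envelope → reconcile_key) and O(¬seal_envelope → reconcile_key). Since seal_envelope ∨ ¬seal_envelope is a tautology, O(reconcile_key) follows.
The contrapositive of premise 6 (O(¬attend_hearing → ¬reconcile_key)) is O(reconcile_key → attend_hearing), and O(reconcile_key) is already established, so O(attend_hearing).
Applying K to premise 4 (O(attend_hearing → sound_alarm)) and O(attend_hearing) yields O(sound_alarm).
Premise 3 is O(sound_alarm → submit_request); since O(sound_alarm), deontic closure gives O(submit_request).
Premise 2, O(¬encrypt_consent → ¬submit_request), contraposes to O(submit_request → encrypt_consent); with O(submit_request) we get O(encrypt_consent).
Yet premise 1 is F(encrypt_consent), i.e. O(¬encrypt_consent).
We now have both O(encrypt_consent) and O(¬encrypt_consent) — encrypt_consent is simultaneously obligatory and forbidden, violating the D-axiom.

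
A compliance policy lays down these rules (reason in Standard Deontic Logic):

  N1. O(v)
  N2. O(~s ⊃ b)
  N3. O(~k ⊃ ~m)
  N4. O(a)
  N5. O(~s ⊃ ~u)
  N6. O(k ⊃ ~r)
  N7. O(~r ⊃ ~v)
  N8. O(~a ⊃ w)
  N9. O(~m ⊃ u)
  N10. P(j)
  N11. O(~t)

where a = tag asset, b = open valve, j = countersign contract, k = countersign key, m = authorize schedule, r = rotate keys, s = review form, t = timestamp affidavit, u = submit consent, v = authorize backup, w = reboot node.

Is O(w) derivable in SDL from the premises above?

No

Premise 8 is O(~a ⊃ w), but O(~a) is not derivable from the premises, so it does not yield O(w).
No other premise forces O(w). An ideal world satisfying every premise can still have w false, so O(w) is not derivable.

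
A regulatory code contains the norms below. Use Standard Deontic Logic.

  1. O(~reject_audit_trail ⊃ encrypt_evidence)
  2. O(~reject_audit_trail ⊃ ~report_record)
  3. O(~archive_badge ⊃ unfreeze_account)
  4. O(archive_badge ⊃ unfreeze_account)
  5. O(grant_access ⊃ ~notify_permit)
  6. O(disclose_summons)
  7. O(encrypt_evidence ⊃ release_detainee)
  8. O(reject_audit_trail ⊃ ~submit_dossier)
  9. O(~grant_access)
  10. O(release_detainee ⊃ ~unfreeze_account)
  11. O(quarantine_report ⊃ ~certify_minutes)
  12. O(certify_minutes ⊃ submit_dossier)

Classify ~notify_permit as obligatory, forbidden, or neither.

Premise 5 is O(grant_access ⊃ ~notify_permit), but O(grant_access) is not derivable from the premises, so it does not yield O(~notify_permit).
No premise or chain of K-axiom applications forces O(~notify_permit), and none forces O(notify_permit). So ~notify_permit is neither obligatory nor forbidden under these norms.

Neither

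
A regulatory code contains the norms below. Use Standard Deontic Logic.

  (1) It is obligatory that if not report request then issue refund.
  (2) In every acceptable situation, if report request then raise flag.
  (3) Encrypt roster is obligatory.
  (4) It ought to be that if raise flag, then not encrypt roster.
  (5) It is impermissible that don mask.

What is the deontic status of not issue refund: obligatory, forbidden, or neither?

Premise 3 gives O(encrypt_roster).
Premise 4, O(raise_flag → ¬encrypt_roster), contraposes to O(encrypt_roster → ¬raise_flag); with O(encrypt_roster) we get O(¬raise_flag).
The contrapositive of premise 2 (O(report_request → raise_flag)) is O(¬raise_flag → ¬report_request), and O(¬raise_flag) is already established, so O(¬report_request).
Applying K to premise 1 (O(¬report_request → issue_refund)) and O(¬report_request) yields O(issue_refund).
Premise 5 does not contribute to this derivation.
Thus O(issue_refund), which is F(¬issue_refund): ¬issue_refund is forbidden.

Forbidden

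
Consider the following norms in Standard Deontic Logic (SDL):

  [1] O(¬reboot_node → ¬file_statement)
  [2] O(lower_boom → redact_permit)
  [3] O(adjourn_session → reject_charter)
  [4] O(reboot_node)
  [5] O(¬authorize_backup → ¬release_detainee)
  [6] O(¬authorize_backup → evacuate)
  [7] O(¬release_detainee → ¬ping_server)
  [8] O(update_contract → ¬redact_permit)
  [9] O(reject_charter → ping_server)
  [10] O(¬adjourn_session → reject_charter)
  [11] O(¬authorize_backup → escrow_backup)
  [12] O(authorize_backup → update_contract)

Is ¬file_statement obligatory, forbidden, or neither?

Premise 1 is O(¬reboot_node → ¬file_statement), but O(¬reboot_node) is not derivable from the premises, so it does not yield O(¬file_statement).
No premise or chain of K-axiom applications forces O(¬file_statement), and none forces O(file_statement). So ¬file_statement is neither obligatory nor forbidden under these norms.

Neither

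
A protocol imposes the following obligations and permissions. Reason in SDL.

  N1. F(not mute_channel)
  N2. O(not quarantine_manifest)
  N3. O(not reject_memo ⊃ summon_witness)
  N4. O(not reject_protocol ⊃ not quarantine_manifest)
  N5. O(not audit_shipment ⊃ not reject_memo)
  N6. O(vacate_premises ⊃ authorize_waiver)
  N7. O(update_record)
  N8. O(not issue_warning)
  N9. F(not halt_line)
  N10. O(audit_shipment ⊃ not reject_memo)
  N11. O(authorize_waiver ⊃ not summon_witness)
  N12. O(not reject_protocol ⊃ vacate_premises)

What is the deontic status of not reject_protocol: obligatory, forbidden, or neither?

Forbidden

Premises 5 and 10 cover both cases: O(not audit_shipment ⊃ not reject_memo) and O(audit_shipment ⊃ not reject_memo). Since not audit_shipment ∨ audit_shipment is a tautology, O(not reject_memo) follows.
With premise 3, O(not reject_memo ⊃ summon_witness), the K-axiom yields O(summon_witness).
Premise 11, O(authorize_waiver ⊃ not summon_witness), contraposes to O(summon_witness ⊃ not authorize_waiver); with O(summon_witness) we get O(not authorize_waiver).
The contrapositive of premise 6 (O(vacate_premises ⊃ authorize_waiver)) is O(not authorize_waiver ⊃ not vacate_premises), and O(not authorize_waiver) is already established, so O(not vacate_premises).
The contrapositive of premise 12 (O(not reject_protocol ⊃ vacate_premises)) is O(not vacate_premises ⊃ reject_protocol), and O(not vacate_premises) is already established, so O(reject_protocol).
Premises 1, 2, 4, 7, 8, 9 do not contribute to this derivation.
Thus O(reject_protocol), which is F(not reject_protocol): not reject_protocol is forbidden.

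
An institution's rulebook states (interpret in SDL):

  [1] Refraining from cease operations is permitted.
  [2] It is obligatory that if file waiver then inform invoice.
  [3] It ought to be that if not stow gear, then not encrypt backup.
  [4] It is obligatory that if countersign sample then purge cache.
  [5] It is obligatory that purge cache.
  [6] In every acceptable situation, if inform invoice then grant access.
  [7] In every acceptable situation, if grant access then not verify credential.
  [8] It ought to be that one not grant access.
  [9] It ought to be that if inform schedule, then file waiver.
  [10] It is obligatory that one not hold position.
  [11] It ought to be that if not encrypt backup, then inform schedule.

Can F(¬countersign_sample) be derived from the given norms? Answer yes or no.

No

Premise 4 is O(countersign_sample → purge_cache); even if O(purge_cache) held, inferring O(countersign_sample) would be affirming the consequent — invalid.
No other premise forces O(countersign_sample). An ideal world satisfying every premise can still have ¬countersign_sample true, so F(¬countersign_sample) is not derivable.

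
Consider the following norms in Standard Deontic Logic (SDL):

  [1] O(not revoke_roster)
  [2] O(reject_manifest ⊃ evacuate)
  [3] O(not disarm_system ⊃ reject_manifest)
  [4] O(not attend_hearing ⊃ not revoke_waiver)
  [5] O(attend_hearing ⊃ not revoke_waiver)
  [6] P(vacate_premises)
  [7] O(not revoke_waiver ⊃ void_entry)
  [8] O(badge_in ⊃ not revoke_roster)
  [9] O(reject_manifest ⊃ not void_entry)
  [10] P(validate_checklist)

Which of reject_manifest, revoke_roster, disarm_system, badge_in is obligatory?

disarm_system

Premises 4 and 5 are O(not attend_hearing ⊃ not revoke_waiver) and O(attend_hearing ⊃ not revoke_waiver); every ideal world satisfies not attend_hearing or attend_hearing, so in either case not revoke_waiver holds — hence O(not revoke_waiver).
With premise 7, O(not revoke_waiver ⊃ void_entry), the K-axiom yields O(void_entry).
Premise 9 is O(reject_manifest ⊃ not void_entry); contrapositively O(void_entry ⊃ not reject_manifest). Since O(void_entry) holds, K gives O(not reject_manifest).
Premise 3 is O(not disarm_system ⊃ reject_manifest); contrapositively O(not reject_manifest ⊃ disarm_system). Since O(not reject_manifest) holds, K gives O(disarm_system).
So O(disarm_system) holds — disarm_system is obligatory. None of the other listed options is made obligatory by any chain of premises.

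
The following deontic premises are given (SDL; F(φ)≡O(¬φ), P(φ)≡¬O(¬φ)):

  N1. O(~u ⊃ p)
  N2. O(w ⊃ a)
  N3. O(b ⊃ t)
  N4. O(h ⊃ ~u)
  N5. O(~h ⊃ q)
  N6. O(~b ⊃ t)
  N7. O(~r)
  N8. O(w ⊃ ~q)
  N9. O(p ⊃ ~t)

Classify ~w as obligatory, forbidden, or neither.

By case analysis on ~b: premise 6 gives O(~b ⊃ t) and premise 3 gives O(b ⊃ t), so O(t) either way.
Premise 9, O(p ⊃ ~t), contraposes to O(t ⊃ ~p); with O(t) we get O(~p).
The contrapositive of premise 1 (O(~u ⊃ p)) is O(~p ⊃ u), and O(~p) is already established, so O(u).
Premise 4, O(h ⊃ ~u), contraposes to O(u ⊃ ~h); with O(u) we get O(~h).
Premise 5 is O(~h ⊃ q); since O(~h), deontic closure gives O(q).
The contrapositive of premise 8 (O(w ⊃ ~q)) is O(q ⊃ ~w), and O(q) is already established, so O(~w).
Premises 2, 7 do not contribute to this derivation.
Hence ~w is obligatory.

Obligatory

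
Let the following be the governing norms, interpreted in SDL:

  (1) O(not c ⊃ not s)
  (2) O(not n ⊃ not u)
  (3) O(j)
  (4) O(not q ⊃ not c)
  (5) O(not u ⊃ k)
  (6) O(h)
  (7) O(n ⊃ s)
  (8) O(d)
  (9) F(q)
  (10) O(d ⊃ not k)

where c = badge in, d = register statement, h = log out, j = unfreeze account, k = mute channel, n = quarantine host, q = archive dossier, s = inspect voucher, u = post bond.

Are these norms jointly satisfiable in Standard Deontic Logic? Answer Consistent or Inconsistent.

From premise 8 we have O(d).
With premise 10, O(d ⊃ not k), the K-axiom yields O(not k).
Premise 5, O(not u ⊃ k), contraposes to O(not k ⊃ u); with O(not k) we get O(u).
Premise 2 is O(not n ⊃ not u); contrapositively O(u ⊃ n). Since O(u) holds, K gives O(n).
From O(n) and premise 7, O(n ⊃ s), we obtain O(s).
Premise 1, O(not c ⊃ not s), contraposes to O(s ⊃ c); with O(s) we get O(c).
Premise 4 is O(not q ⊃ not c); contrapositively O(c ⊃ q). Since O(c) holds, K gives O(q).
But premise 9, F(q), means O(not q).
We now have both O(q) and O(not q) — q is simultaneously obligatory and forbidden, violating the D-axiom.

Inconsistent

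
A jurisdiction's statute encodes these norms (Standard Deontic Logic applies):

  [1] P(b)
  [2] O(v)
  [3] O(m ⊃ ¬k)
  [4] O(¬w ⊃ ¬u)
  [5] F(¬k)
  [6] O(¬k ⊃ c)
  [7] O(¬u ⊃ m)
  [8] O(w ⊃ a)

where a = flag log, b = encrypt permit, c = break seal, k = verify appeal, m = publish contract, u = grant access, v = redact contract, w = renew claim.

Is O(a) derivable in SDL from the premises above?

F(¬k) at premise 5 means O(k).
Premise 3, O(m ⊃ ¬k), contraposes to O(k ⊃ ¬m); with O(k) we get O(¬m).
Premise 7 is O(¬u ⊃ m); contrapositively O(¬m ⊃ u). Since O(¬m) holds, K gives O(u).
Premise 4, O(¬w ⊃ ¬u), contraposes to O(u ⊃ w); with O(u) we get O(w).
Premise 8 is O(w ⊃ a); since O(w), deontic closure gives O(a).
Premises 1, 2, 6 do not contribute to this derivation.
So O(a) follows.

Yes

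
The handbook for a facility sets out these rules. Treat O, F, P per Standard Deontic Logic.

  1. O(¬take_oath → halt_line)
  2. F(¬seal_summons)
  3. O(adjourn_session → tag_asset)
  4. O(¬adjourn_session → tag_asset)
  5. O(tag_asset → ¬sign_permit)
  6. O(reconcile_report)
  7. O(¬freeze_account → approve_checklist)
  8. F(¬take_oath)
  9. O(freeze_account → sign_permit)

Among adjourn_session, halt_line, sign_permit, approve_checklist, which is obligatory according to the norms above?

approve_checklist

By case analysis on ¬adjourn_session: premise 4 gives O(¬adjourn_session → tag_asset) and premise 3 gives O(adjourn_session → tag_asset), so O(tag_asset) either way.
Premise 5 is O(tag_asset → ¬sign_permit); since O(tag_asset), deontic closure gives O(¬sign_permit).
Premise 9, O(freeze_account → sign_permit), contraposes to O(¬sign_permit → ¬freeze_account); with O(¬sign_permit) we get O(¬freeze_account).
With premise 7, O(¬freeze_account → approve_checklist), the K-axiom yields O(approve_checklist).
So O(approve_checklist) holds — approve_checklist is obligatory. None of the other listed options is made obligatory by any chain of premises.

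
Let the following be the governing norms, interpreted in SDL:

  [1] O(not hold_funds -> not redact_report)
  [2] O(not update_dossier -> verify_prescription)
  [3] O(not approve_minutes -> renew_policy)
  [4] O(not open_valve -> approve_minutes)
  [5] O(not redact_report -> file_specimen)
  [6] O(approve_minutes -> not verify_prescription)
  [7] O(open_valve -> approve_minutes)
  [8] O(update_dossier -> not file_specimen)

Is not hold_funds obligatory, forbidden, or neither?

Forbidden

Premises 4 and 7 are O(not open_valve -> approve_minutes) and O(open_valve -> approve_minutes); every ideal world satisfies not open_valve or open_valve, so in either case approve_minutes holds — hence O(approve_minutes).
Applying K to premise 6 (O(approve_minutes -> not verify_prescription)) and O(approve_minutes) yields O(not verify_prescription).
Premise 2, O(not update_dossier -> verify_prescription), contraposes to O(not verify_prescription -> update_dossier); with O(not verify_prescription) we get O(update_dossier).
From O(update_dossier) and premise 8, O(update_dossier -> not file_specimen), we obtain O(not file_specimen).
Premise 5 is O(not redact_report -> file_specimen); contrapositively O(not file_specimen -> redact_report). Since O(not file_specimen) holds, K gives O(redact_report).
The contrapositive of premise 1 (O(not hold_funds -> not redact_report)) is O(redact_report -> hold_funds), and O(redact_report) is already established, so O(hold_funds).
Premise 3 does not contribute to this derivation.
Thus O(hold_funds), which is F(not hold_funds): not hold_funds is forbidden.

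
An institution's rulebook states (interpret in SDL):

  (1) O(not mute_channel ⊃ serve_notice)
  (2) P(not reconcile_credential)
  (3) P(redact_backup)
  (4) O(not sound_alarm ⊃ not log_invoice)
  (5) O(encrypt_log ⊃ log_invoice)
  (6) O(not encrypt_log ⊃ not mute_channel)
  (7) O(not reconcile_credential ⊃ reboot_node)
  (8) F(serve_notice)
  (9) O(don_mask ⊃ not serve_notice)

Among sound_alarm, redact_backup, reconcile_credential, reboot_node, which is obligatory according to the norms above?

sound_alarm

Premise 8 is F(serve_notice), i.e. O(not serve_notice).
Premise 1, O(not mute_channel ⊃ serve_notice), contraposes to O(not serve_notice ⊃ mute_channel); with O(not serve_notice) we get O(mute_channel).
Premise 6 is O(not encrypt_log ⊃ not mute_channel); contrapositively O(mute_channel ⊃ encrypt_log). Since O(mute_channel) holds, K gives O(encrypt_log).
With premise 5, O(encrypt_log ⊃ log_invoice), the K-axiom yields O(log_invoice).
Premise 4, O(not sound_alarm ⊃ not log_invoice), contraposes to O(log_invoice ⊃ sound_alarm); with O(log_invoice) we get O(sound_alarm).
So O(sound_alarm) holds — sound_alarm is obligatory. None of the other listed options is made obligatory by any chain of premises.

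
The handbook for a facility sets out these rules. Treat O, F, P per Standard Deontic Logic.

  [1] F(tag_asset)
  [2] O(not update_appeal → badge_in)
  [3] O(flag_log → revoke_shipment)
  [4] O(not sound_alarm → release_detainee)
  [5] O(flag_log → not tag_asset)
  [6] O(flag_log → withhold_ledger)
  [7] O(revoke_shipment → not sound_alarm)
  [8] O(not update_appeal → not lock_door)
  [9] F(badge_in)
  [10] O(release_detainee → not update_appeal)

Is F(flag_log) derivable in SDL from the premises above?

F(badge_in) at premise 9 means O(not badge_in).
The contrapositive of premise 2 (O(not update_appeal → badge_in)) is O(not badge_in → update_appeal), and O(not badge_in) is already established, so O(update_appeal).
Premise 10 is O(release_detainee → not update_appeal); contrapositively O(update_appeal → not release_detainee). Since O(update_appeal) holds, K gives O(not release_detainee).
The contrapositive of premise 4 (O(not sound_alarm → release_detainee)) is O(not release_detainee → sound_alarm), and O(not release_detainee) is already established, so O(sound_alarm).
The contrapositive of premise 7 (O(revoke_shipment → not sound_alarm)) is O(sound_alarm → not revoke_shipment), and O(sound_alarm) is already established, so O(not revoke_shipment).
The contrapositive of premise 3 (O(flag_log → revoke_shipment)) is O(not revoke_shipment → not flag_log), and O(not revoke_shipment) is already established, so O(not flag_log).
Premises 1, 5, 6, 8 do not contribute to this derivation.
So O(not flag_log) holds, i.e. F(flag_log). The claim follows.

Yes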